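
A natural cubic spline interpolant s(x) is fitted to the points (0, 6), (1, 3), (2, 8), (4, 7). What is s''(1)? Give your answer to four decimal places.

With M_i denoting the second derivative at x_i, h_i = 1, 1, 2, and Δ_i = (y_(i+1) − y_i)/h_i = -3, 5, -1/2:
  1·M_0 + 4·M_1 + 1·M_2 = 6(Δ_1 - Δ_0) = 48
  1·M_1 + 6·M_2 + 2·M_3 = 6(Δ_2 - Δ_1) = -33
Natural end conditions: M_0 = M_3 = 0.
Solving: M_0 = 0, M_1 = 321/23, M_2 = -180/23, M_3 = 0.

13.9565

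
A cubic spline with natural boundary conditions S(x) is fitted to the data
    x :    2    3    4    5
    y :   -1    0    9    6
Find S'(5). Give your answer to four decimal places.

Write m_i for S''(x_i). With h_i = 1, 1, 1 and divided differences Δ_i = 1, 9, -3, the continuity of S' gives the tridiagonal system
  1·m_0 + 4·m_1 + 1·m_2 = 6(Δ_1 - Δ_0) = 48
  1·m_1 + 4·m_2 + 1·m_3 = 6(Δ_2 - Δ_1) = -72
Natural end conditions: m_0 = m_3 = 0.
Forward elimination and back-substitution give m_0 = 0, m_1 = 88/5, m_2 = -112/5, m_3 = 0.
On [4, 5], S'(x) = b_2 + 2c_2·(x - 4) + 3d_2·(x - 4)² with b_2 = Δ_2 - h_2(2m_2 + m_3)/6 = 67/15, c_2 = m_2/2 = -56/5, d_2 = (m_3 - m_2)/(6h_2) = 56/15. So S'(5) = -101/15.

-6.7333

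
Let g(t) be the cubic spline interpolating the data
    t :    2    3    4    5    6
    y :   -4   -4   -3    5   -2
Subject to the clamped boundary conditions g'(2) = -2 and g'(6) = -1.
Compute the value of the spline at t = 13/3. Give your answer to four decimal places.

With m_i denoting the second derivative at x_i, h_i = 1, 1, 1, 1, and Δ_i = (y_(i+1) − y_i)/h_i = 0, 1, 8, -7:
  1·m_0 + 4·m_1 + 1·m_2 = 6(Δ_1 - Δ_0) = 6
  1·m_1 + 4·m_2 + 1·m_3 = 6(Δ_2 - Δ_1) = 42
  1·m_2 + 4·m_3 + 1·m_4 = 6(Δ_3 - Δ_2) = -90
Clamped end conditions give two more equations: 2h_0·m_0 + h_0·m_1 = 6(Δ_0 - g'(2)) = 12 and h_3·m_3 + 2h_3·m_4 = 6(g'(6) - Δ_3) = 36.
Solving the tridiagonal system: m_0 = 253/28, m_1 = -85/14, m_2 = 85/4, m_3 = -517/14, m_4 = 1021/28.
On [4, 5], g(t) = -3 + 99/14·(t - 4) + 85/8·(t - 4)² - 543/56·(t - 4)³.
With (t - 4) = 1/3: g(13/3) = 5/28.

0.1786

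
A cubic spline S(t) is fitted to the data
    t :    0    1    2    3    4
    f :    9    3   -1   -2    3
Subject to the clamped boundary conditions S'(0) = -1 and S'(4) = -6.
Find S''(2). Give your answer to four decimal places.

Write σ_i for S''(x_i). With h_i = 1, 1, 1, 1 and divided differences Δ_i = -6, -4, -1, 5, the continuity of S' gives the tridiagonal system
  1·σ_0 + 4·σ_1 + 1·σ_2 = 6(Δ_1 - Δ_0) = 12
  1·σ_1 + 4·σ_2 + 1·σ_3 = 6(Δ_2 - Δ_1) = 18
  1·σ_2 + 4·σ_3 + 1·σ_4 = 6(Δ_3 - Δ_2) = 36
Clamped end conditions give two more equations: 2h_0·σ_0 + h_0·σ_1 = 6(Δ_0 - S'(0)) = -30 and h_3·σ_3 + 2h_3·σ_4 = 6(S'(4) - Δ_3) = -66.
Hence σ_0 = -77/4, σ_1 = 17/2, σ_2 = -11/4, σ_3 = 41/2, σ_4 = -173/4.

-2.7500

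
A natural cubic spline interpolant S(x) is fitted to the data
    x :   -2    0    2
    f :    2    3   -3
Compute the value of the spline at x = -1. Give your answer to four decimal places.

3.1563

Let M_i = S''(x_i). Step sizes h_i = 2, 2; slopes of the chords Δ_i = (y_(i+1) - y_i)/h_i = 1/2, -3.
  2·M_0 + 8·M_1 + 2·M_2 = 6(Δ_1 - Δ_0) = -21
Natural end conditions: M_0 = M_2 = 0.
Hence M_0 = 0, M_1 = -21/8, M_2 = 0.
On [-2, 0], S(x) = 2 + 11/8·(x + 2) + 0·(x + 2)² - 7/32·(x + 2)³.
With (x + 2) = 1: S(-1) = 101/32.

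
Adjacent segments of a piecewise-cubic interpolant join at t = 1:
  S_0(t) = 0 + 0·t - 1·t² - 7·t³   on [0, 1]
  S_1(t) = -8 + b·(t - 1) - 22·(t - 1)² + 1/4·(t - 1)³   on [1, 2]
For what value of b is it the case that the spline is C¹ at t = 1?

S_0'(t) = 0 - 2·t - 21·t², so S_0'(1) = -23. On the right, S_1'(1) = b, so b = -23.

-23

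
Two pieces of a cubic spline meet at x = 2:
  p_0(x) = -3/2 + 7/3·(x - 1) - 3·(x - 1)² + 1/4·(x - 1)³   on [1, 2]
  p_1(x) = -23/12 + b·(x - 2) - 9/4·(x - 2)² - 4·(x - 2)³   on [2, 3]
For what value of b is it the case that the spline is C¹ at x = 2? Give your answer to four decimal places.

p_0'(x) = 7/3 - 6·(x - 1) + 3/4·(x - 1)², so p_0'(2) = -35/12. On the right, p_1'(2) = b, so b = -35/12.

-2.9167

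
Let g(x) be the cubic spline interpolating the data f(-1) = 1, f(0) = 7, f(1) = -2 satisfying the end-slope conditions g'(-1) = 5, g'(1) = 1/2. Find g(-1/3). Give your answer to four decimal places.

6.3519

Put m_i = g'' at the i-th knot. Here h = (1, 1) and Δ = (6, -9), so the interior equations h_(i-1)·m_(i-1) + 2(h_(i-1)+h_i)·m_i + h_i·m_(i+1) = 6(Δ_i − Δ_(i-1)) read
  1·m_0 + 4·m_1 + 1·m_2 = 6(Δ_1 - Δ_0) = -90
Clamped end conditions give two more equations: 2h_0·m_0 + h_0·m_1 = 6(Δ_0 - g'(-1)) = 6 and h_1·m_1 + 2h_1·m_2 = 6(g'(1) - Δ_1) = 57.
Solving: m_0 = 93/4, m_1 = -81/2, m_2 = 195/4.
On [-1, 0], g(x) = 1 + 5·(x + 1) + 93/8·(x + 1)² - 85/8·(x + 1)³.
With (x + 1) = 2/3: g(-1/3) = 343/54.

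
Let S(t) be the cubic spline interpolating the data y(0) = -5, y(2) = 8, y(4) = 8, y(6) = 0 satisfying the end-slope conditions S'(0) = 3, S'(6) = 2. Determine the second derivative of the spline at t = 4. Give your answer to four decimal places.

With M_i denoting the second derivative at x_i, h_i = 2, 2, 2, and Δ_i = (y_(i+1) − y_i)/h_i = 13/2, 0, -4:
  2·M_0 + 8·M_1 + 2·M_2 = 6(Δ_1 - Δ_0) = -39
  2·M_1 + 8·M_2 + 2·M_3 = 6(Δ_2 - Δ_1) = -24
Clamped end conditions give two more equations: 2h_0·M_0 + h_0·M_1 = 6(Δ_0 - S'(0)) = 21 and h_2·M_2 + 2h_2·M_3 = 6(S'(6) - Δ_2) = 36.
Solving the tridiagonal system: M_0 = 49/6, M_1 = -35/6, M_2 = -13/3, M_3 = 67/6.

-4.3333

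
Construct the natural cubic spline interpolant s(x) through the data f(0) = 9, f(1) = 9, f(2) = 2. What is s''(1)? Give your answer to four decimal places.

Put m_i = s'' at the i-th knot. Here h = (1, 1) and Δ = (0, -7), so the interior equations h_(i-1)·m_(i-1) + 2(h_(i-1)+h_i)·m_i + h_i·m_(i+1) = 6(Δ_i − Δ_(i-1)) read
  1·m_0 + 4·m_1 + 1·m_2 = 6(Δ_1 - Δ_0) = -42
Natural end conditions: m_0 = m_2 = 0.
Solving the tridiagonal system: m_0 = 0, m_1 = -21/2, m_2 = 0.

-10.5000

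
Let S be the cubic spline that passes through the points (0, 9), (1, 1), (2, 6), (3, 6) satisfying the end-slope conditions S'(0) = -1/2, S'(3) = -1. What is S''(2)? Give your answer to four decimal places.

Put σ_i = S'' at the i-th knot. Here h = (1, 1, 1) and Δ = (-8, 5, 0), so the interior equations h_(i-1)·σ_(i-1) + 2(h_(i-1)+h_i)·σ_i + h_i·σ_(i+1) = 6(Δ_i − Δ_(i-1)) read
  1·σ_0 + 4·σ_1 + 1·σ_2 = 6(Δ_1 - Δ_0) = 78
  1·σ_1 + 4·σ_2 + 1·σ_3 = 6(Δ_2 - Δ_1) = -30
Clamped end conditions give two more equations: 2h_0·σ_0 + h_0·σ_1 = 6(Δ_0 - S'(0)) = -45 and h_2·σ_2 + 2h_2·σ_3 = 6(S'(3) - Δ_2) = -6.
Solving the tridiagonal system: σ_0 = -118/3, σ_1 = 101/3, σ_2 = -52/3, σ_3 = 17/3.

-17.3333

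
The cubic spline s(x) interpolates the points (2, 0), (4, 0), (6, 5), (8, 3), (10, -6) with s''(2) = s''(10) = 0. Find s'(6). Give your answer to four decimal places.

1.5000

Let M_i = s''(x_i). Step sizes h_i = 2, 2, 2, 2; slopes of the chords Δ_i = (y_(i+1) - y_i)/h_i = 0, 5/2, -1, -9/2.
  2·M_0 + 8·M_1 + 2·M_2 = 6(Δ_1 - Δ_0) = 15
  2·M_1 + 8·M_2 + 2·M_3 = 6(Δ_2 - Δ_1) = -21
  2·M_2 + 8·M_3 + 2·M_4 = 6(Δ_3 - Δ_2) = -21
Natural end conditions: M_0 = M_4 = 0.
Solving the tridiagonal system: M_0 = 0, M_1 = 18/7, M_2 = -39/14, M_3 = -27/14, M_4 = 0.
On [6, 8], s'(x) = b_2 + 2c_2·(x - 6) + 3d_2·(x - 6)² with b_2 = Δ_2 - h_2(2M_2 + M_3)/6 = 3/2, c_2 = M_2/2 = -39/28, d_2 = (M_3 - M_2)/(6h_2) = 1/14. So s'(6) = 3/2.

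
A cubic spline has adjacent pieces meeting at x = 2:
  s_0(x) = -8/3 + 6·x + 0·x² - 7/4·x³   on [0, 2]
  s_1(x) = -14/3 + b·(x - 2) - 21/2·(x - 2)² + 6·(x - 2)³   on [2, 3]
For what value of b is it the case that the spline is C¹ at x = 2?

-15

s_0'(x) = 6 + 0·x - 21/4·x², so s_0'(2) = -15. On the right, s_1'(2) = b, so b = -15.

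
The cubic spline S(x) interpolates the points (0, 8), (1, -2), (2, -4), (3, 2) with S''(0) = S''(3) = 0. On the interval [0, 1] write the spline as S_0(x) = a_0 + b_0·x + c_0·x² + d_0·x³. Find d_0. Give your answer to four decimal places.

1.6000

Let M_i = S''(x_i). Step sizes h_i = 1, 1, 1; slopes of the chords Δ_i = (y_(i+1) - y_i)/h_i = -10, -2, 6.
  1·M_0 + 4·M_1 + 1·M_2 = 6(Δ_1 - Δ_0) = 48
  1·M_1 + 4·M_2 + 1·M_3 = 6(Δ_2 - Δ_1) = 48
Natural end conditions: M_0 = M_3 = 0.
Forward elimination and back-substitution give M_0 = 0, M_1 = 48/5, M_2 = 48/5, M_3 = 0.
On [0, 1], with S_0(x) = a_0 + b_0·x + c_0·x² + d_0·x³: c_0 = M_0/2 = 0, d_0 = (M_1 - M_0)/(6h_0) = 8/5, b_0 = Δ_0 - h_0(2M_0 + M_1)/6 = -58/5.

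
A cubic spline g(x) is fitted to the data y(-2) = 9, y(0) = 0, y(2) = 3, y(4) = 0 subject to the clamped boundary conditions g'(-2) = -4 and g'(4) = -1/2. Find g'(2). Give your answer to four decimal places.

Put M_i = g'' at the i-th knot. Here h = (2, 2, 2) and Δ = (-9/2, 3/2, -3/2), so the interior equations h_(i-1)·M_(i-1) + 2(h_(i-1)+h_i)·M_i + h_i·M_(i+1) = 6(Δ_i − Δ_(i-1)) read
  2·M_0 + 8·M_1 + 2·M_2 = 6(Δ_1 - Δ_0) = 36
  2·M_1 + 8·M_2 + 2·M_3 = 6(Δ_2 - Δ_1) = -18
Clamped end conditions give two more equations: 2h_0·M_0 + h_0·M_1 = 6(Δ_0 - g'(-2)) = -3 and h_2·M_2 + 2h_2·M_3 = 6(g'(4) - Δ_2) = 6.
Solving: M_0 = -62/15, M_1 = 203/30, M_2 = -74/15, M_3 = 119/30.
On [2, 4], g'(x) = b_2 + 2c_2·(x - 2) + 3d_2·(x - 2)² with b_2 = Δ_2 - h_2(2M_2 + M_3)/6 = 7/15, c_2 = M_2/2 = -37/15, d_2 = (M_3 - M_2)/(6h_2) = 89/120. So g'(2) = 7/15.

0.4667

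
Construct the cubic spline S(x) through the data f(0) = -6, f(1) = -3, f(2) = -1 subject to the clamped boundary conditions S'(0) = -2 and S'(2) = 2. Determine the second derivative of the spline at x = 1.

-7

With M_i denoting the second derivative at x_i, h_i = 1, 1, and Δ_i = (y_(i+1) − y_i)/h_i = 3, 2:
  1·M_0 + 4·M_1 + 1·M_2 = 6(Δ_1 - Δ_0) = -6
Clamped end conditions give two more equations: 2h_0·M_0 + h_0·M_1 = 6(Δ_0 - S'(0)) = 30 and h_1·M_1 + 2h_1·M_2 = 6(S'(2) - Δ_1) = 0.
Solving: M_0 = 37/2, M_1 = -7, M_2 = 7/2.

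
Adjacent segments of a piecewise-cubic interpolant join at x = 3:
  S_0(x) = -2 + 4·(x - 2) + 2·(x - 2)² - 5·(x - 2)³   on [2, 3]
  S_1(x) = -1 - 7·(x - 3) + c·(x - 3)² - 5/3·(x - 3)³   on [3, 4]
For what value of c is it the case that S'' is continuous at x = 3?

S_0''(x) = 4 - 30·(x - 2), so S_0''(3) = -26. On the right, S_1''(3) = 2c, so c = -13.

-13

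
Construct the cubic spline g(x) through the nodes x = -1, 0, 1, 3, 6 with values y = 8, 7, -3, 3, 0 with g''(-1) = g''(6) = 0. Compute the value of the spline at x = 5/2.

0

Let σ_i = g''(x_i). Step sizes h_i = 1, 1, 2, 3; slopes of the chords Δ_i = (y_(i+1) - y_i)/h_i = -1, -10, 3, -1.
  1·σ_0 + 4·σ_1 + 1·σ_2 = 6(Δ_1 - Δ_0) = -54
  1·σ_1 + 6·σ_2 + 2·σ_3 = 6(Δ_2 - Δ_1) = 78
  2·σ_2 + 10·σ_3 + 3·σ_4 = 6(Δ_3 - Δ_2) = -24
Natural end conditions: σ_0 = σ_4 = 0.
Solving: σ_0 = 0, σ_1 = -18, σ_2 = 18, σ_3 = -6, σ_4 = 0.
On [1, 3], g(x) = -3 - 7·(x - 1) + 9·(x - 1)² - 2·(x - 1)³.
With (x - 1) = 3/2: g(5/2) = 0.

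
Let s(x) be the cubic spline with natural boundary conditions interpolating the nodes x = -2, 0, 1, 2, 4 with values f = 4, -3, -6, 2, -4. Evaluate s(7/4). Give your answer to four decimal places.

-0.0233

Let σ_i = s''(x_i). Step sizes h_i = 2, 1, 1, 2; slopes of the chords Δ_i = (y_(i+1) - y_i)/h_i = -7/2, -3, 8, -3.
  2·σ_0 + 6·σ_1 + 1·σ_2 = 6(Δ_1 - Δ_0) = 3
  1·σ_1 + 4·σ_2 + 1·σ_3 = 6(Δ_2 - Δ_1) = 66
  1·σ_2 + 6·σ_3 + 2·σ_4 = 6(Δ_3 - Δ_2) = -66
Natural end conditions: σ_0 = σ_4 = 0.
Hence σ_0 = 0, σ_1 = -131/44, σ_2 = 459/22, σ_3 = -637/44, σ_4 = 0.
On [1, 2], s(x) = -6 + 83/24·(x - 1) + 459/44·(x - 1)² - 1555/264·(x - 1)³.
With (x - 1) = 3/4: s(7/4) = -131/5632.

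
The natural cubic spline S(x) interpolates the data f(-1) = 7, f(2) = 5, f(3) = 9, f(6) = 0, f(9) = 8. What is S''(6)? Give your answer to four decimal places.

With M_i denoting the second derivative at x_i, h_i = 3, 1, 3, 3, and Δ_i = (y_(i+1) − y_i)/h_i = -2/3, 4, -3, 8/3:
  3·M_0 + 8·M_1 + 1·M_2 = 6(Δ_1 - Δ_0) = 28
  1·M_1 + 8·M_2 + 3·M_3 = 6(Δ_2 - Δ_1) = -42
  3·M_2 + 12·M_3 + 3·M_4 = 6(Δ_3 - Δ_2) = 34
Natural end conditions: M_0 = M_4 = 0.
Forward elimination and back-substitution give M_0 = 0, M_1 = 169/38, M_2 = -144/19, M_3 = 539/114, M_4 = 0.

4.7281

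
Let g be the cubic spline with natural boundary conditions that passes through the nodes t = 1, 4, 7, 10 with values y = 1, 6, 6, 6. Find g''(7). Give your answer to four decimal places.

0.2222

Put M_i = g'' at the i-th knot. Here h = (3, 3, 3) and Δ = (5/3, 0, 0), so the interior equations h_(i-1)·M_(i-1) + 2(h_(i-1)+h_i)·M_i + h_i·M_(i+1) = 6(Δ_i − Δ_(i-1)) read
  3·M_0 + 12·M_1 + 3·M_2 = 6(Δ_1 - Δ_0) = -10
  3·M_1 + 12·M_2 + 3·M_3 = 6(Δ_2 - Δ_1) = 0
Natural end conditions: M_0 = M_3 = 0.
Forward elimination and back-substitution give M_0 = 0, M_1 = -8/9, M_2 = 2/9, M_3 = 0.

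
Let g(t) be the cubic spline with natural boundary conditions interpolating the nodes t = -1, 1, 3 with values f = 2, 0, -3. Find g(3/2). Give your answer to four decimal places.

-0.6680

With M_i denoting the second derivative at x_i, h_i = 2, 2, and Δ_i = (y_(i+1) − y_i)/h_i = -1, -3/2:
  2·M_0 + 8·M_1 + 2·M_2 = 6(Δ_1 - Δ_0) = -3
Natural end conditions: M_0 = M_2 = 0.
Solving: M_0 = 0, M_1 = -3/8, M_2 = 0.
On [1, 3], g(t) = 0 - 5/4·(t - 1) - 3/16·(t - 1)² + 1/32·(t - 1)³.
With (t - 1) = 1/2: g(3/2) = -171/256.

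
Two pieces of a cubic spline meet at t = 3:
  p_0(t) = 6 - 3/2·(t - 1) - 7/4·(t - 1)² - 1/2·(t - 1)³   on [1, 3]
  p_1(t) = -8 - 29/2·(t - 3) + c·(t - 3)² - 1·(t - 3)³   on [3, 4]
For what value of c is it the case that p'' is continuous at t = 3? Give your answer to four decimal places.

-4.7500

p_0''(t) = -7/2 - 3·(t - 1), so p_0''(3) = -19/2. On the right, p_1''(3) = 2c, so c = -19/4.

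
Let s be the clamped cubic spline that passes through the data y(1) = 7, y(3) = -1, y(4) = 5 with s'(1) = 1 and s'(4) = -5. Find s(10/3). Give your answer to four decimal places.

1.7407

Write σ_i for s''(x_i). With h_i = 2, 1 and divided differences Δ_i = -4, 6, the continuity of s' gives the tridiagonal system
  2·σ_0 + 6·σ_1 + 1·σ_2 = 6(Δ_1 - Δ_0) = 60
Clamped end conditions give two more equations: 2h_0·σ_0 + h_0·σ_1 = 6(Δ_0 - s'(1)) = -30 and h_1·σ_1 + 2h_1·σ_2 = 6(s'(4) - Δ_1) = -66.
Solving the tridiagonal system: σ_0 = -39/2, σ_1 = 24, σ_2 = -45.
On [3, 4], s(t) = -1 + 11/2·(t - 3) + 12·(t - 3)² - 23/2·(t - 3)³.
With (t - 3) = 1/3: s(10/3) = 47/27.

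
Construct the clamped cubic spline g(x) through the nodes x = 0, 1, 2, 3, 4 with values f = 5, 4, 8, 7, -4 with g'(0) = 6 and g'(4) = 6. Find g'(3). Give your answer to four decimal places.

-11.8393

With M_i denoting the second derivative at x_i, h_i = 1, 1, 1, 1, and Δ_i = (y_(i+1) − y_i)/h_i = -1, 4, -1, -11:
  1·M_0 + 4·M_1 + 1·M_2 = 6(Δ_1 - Δ_0) = 30
  1·M_1 + 4·M_2 + 1·M_3 = 6(Δ_2 - Δ_1) = -30
  1·M_2 + 4·M_3 + 1·M_4 = 6(Δ_3 - Δ_2) = -60
Clamped end conditions give two more equations: 2h_0·M_0 + h_0·M_1 = 6(Δ_0 - g'(0)) = -42 and h_3·M_3 + 2h_3·M_4 = 6(g'(4) - Δ_3) = 102.
Hence M_0 = -807/28, M_1 = 219/14, M_2 = -15/4, M_3 = -429/14, M_4 = 1857/28.
On [3, 4], g'(x) = b_3 + 2c_3·(x - 3) + 3d_3·(x - 3)² with b_3 = Δ_3 - h_3(2M_3 + M_4)/6 = -663/56, c_3 = M_3/2 = -429/28, d_3 = (M_4 - M_3)/(6h_3) = 905/56. So g'(3) = -663/56.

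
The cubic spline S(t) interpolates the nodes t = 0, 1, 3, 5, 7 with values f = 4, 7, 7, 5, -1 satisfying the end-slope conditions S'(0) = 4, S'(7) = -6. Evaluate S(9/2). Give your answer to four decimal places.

Write M_i for S''(x_i). With h_i = 1, 2, 2, 2 and divided differences Δ_i = 3, 0, -1, -3, the continuity of S' gives the tridiagonal system
  1·M_0 + 6·M_1 + 2·M_2 = 6(Δ_1 - Δ_0) = -18
  2·M_1 + 8·M_2 + 2·M_3 = 6(Δ_2 - Δ_1) = -6
  2·M_2 + 8·M_3 + 2·M_4 = 6(Δ_3 - Δ_2) = -12
Clamped end conditions give two more equations: 2h_0·M_0 + h_0·M_1 = 6(Δ_0 - S'(0)) = -6 and h_3·M_3 + 2h_3·M_4 = 6(S'(7) - Δ_3) = -18.
Hence M_0 = -70/43, M_1 = -118/43, M_2 = 2/43, M_3 = -19/43, M_4 = -184/43.
On [3, 5], S(t) = 7 - 38/43·(t - 3) + 1/43·(t - 3)² - 7/172·(t - 3)³.
With (t - 3) = 3/2: S(9/2) = 7691/1376.

5.5894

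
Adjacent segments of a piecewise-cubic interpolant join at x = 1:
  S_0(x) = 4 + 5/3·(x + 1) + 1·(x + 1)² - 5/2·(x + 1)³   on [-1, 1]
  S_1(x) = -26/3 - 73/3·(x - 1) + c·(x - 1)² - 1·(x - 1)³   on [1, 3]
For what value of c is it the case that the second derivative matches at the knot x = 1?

-14

S_0''(x) = 2 - 15·(x + 1), so S_0''(1) = -28. On the right, S_1''(1) = 2c, so c = -14.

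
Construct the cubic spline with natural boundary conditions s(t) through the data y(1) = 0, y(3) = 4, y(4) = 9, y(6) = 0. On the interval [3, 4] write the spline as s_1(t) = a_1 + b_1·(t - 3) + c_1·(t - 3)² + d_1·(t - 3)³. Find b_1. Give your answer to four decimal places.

5.1429

Let M_i = s''(x_i). Step sizes h_i = 2, 1, 2; slopes of the chords Δ_i = (y_(i+1) - y_i)/h_i = 2, 5, -9/2.
  2·M_0 + 6·M_1 + 1·M_2 = 6(Δ_1 - Δ_0) = 18
  1·M_1 + 6·M_2 + 2·M_3 = 6(Δ_2 - Δ_1) = -57
Natural end conditions: M_0 = M_3 = 0.
Hence M_0 = 0, M_1 = 33/7, M_2 = -72/7, M_3 = 0.
On [3, 4], with s_1(t) = a_1 + b_1·(t - 3) + c_1·(t - 3)² + d_1·(t - 3)³: c_1 = M_1/2 = 33/14, d_1 = (M_2 - M_1)/(6h_1) = -5/2, b_1 = Δ_1 - h_1(2M_1 + M_2)/6 = 36/7.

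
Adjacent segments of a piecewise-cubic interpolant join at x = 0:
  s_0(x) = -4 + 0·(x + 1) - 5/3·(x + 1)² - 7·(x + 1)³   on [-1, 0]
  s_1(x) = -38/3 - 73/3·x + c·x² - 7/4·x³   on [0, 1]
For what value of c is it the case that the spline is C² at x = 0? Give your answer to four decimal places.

s_0''(x) = -10/3 - 42·(x + 1), so s_0''(0) = -136/3. On the right, s_1''(0) = 2c, so c = -68/3.

-22.6667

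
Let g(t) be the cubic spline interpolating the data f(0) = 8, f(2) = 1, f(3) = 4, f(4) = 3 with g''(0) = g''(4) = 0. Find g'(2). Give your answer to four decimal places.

1.7174

Let M_i = g''(x_i). Step sizes h_i = 2, 1, 1; slopes of the chords Δ_i = (y_(i+1) - y_i)/h_i = -7/2, 3, -1.
  2·M_0 + 6·M_1 + 1·M_2 = 6(Δ_1 - Δ_0) = 39
  1·M_1 + 4·M_2 + 1·M_3 = 6(Δ_2 - Δ_1) = -24
Natural end conditions: M_0 = M_3 = 0.
Solving the tridiagonal system: M_0 = 0, M_1 = 180/23, M_2 = -183/23, M_3 = 0.
On [2, 3], g'(t) = b_1 + 2c_1·(t - 2) + 3d_1·(t - 2)² with b_1 = Δ_1 - h_1(2M_1 + M_2)/6 = 79/46, c_1 = M_1/2 = 90/23, d_1 = (M_2 - M_1)/(6h_1) = -121/46. So g'(2) = 79/46.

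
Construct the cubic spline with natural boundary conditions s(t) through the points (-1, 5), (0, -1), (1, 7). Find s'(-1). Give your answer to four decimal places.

-9.5000

Put m_i = s'' at the i-th knot. Here h = (1, 1) and Δ = (-6, 8), so the interior equations h_(i-1)·m_(i-1) + 2(h_(i-1)+h_i)·m_i + h_i·m_(i+1) = 6(Δ_i − Δ_(i-1)) read
  1·m_0 + 4·m_1 + 1·m_2 = 6(Δ_1 - Δ_0) = 84
Natural end conditions: m_0 = m_2 = 0.
Forward elimination and back-substitution give m_0 = 0, m_1 = 21, m_2 = 0.
On [-1, 0], s'(t) = b_0 + 2c_0·(t + 1) + 3d_0·(t + 1)² with b_0 = Δ_0 - h_0(2m_0 + m_1)/6 = -19/2, c_0 = m_0/2 = 0, d_0 = (m_1 - m_0)/(6h_0) = 7/2. So s'(-1) = -19/2.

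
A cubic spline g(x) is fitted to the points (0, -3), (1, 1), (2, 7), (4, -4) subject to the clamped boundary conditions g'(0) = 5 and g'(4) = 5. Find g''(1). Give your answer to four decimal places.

10.6364

Put M_i = g'' at the i-th knot. Here h = (1, 1, 2) and Δ = (4, 6, -11/2), so the interior equations h_(i-1)·M_(i-1) + 2(h_(i-1)+h_i)·M_i + h_i·M_(i+1) = 6(Δ_i − Δ_(i-1)) read
  1·M_0 + 4·M_1 + 1·M_2 = 6(Δ_1 - Δ_0) = 12
  1·M_1 + 6·M_2 + 2·M_3 = 6(Δ_2 - Δ_1) = -69
Clamped end conditions give two more equations: 2h_0·M_0 + h_0·M_1 = 6(Δ_0 - g'(0)) = -6 and h_2·M_2 + 2h_2·M_3 = 6(g'(4) - Δ_2) = 63.
Forward elimination and back-substitution give M_0 = -183/22, M_1 = 117/11, M_2 = -489/22, M_3 = 591/22.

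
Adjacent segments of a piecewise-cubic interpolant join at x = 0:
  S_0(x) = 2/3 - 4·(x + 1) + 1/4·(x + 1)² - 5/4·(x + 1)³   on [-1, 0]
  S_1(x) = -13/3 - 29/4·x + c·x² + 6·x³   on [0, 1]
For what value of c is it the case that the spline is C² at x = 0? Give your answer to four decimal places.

-3.5000

S_0''(x) = 1/2 - 15/2·(x + 1), so S_0''(0) = -7. On the right, S_1''(0) = 2c, so c = -7/2.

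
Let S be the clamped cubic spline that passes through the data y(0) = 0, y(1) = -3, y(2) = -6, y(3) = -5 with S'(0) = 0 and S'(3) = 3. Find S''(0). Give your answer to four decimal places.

-9.6000

With M_i denoting the second derivative at x_i, h_i = 1, 1, 1, and Δ_i = (y_(i+1) − y_i)/h_i = -3, -3, 1:
  1·M_0 + 4·M_1 + 1·M_2 = 6(Δ_1 - Δ_0) = 0
  1·M_1 + 4·M_2 + 1·M_3 = 6(Δ_2 - Δ_1) = 24
Clamped end conditions give two more equations: 2h_0·M_0 + h_0·M_1 = 6(Δ_0 - S'(0)) = -18 and h_2·M_2 + 2h_2·M_3 = 6(S'(3) - Δ_2) = 12.
Solving: M_0 = -48/5, M_1 = 6/5, M_2 = 24/5, M_3 = 18/5.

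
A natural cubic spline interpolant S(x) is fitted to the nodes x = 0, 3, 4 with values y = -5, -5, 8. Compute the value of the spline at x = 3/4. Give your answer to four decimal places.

-8.4277

Let m_i = S''(x_i). Step sizes h_i = 3, 1; slopes of the chords Δ_i = (y_(i+1) - y_i)/h_i = 0, 13.
  3·m_0 + 8·m_1 + 1·m_2 = 6(Δ_1 - Δ_0) = 78
Natural end conditions: m_0 = m_2 = 0.
Solving the tridiagonal system: m_0 = 0, m_1 = 39/4, m_2 = 0.
On [0, 3], S(x) = -5 - 39/8·x + 0·x² + 13/24·x³.
With x = 3/4: S(3/4) = -4315/512.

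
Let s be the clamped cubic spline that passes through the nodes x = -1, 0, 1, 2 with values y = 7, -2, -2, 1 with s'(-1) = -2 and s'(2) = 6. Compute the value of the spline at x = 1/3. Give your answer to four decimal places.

Let m_i = s''(x_i). Step sizes h_i = 1, 1, 1; slopes of the chords Δ_i = (y_(i+1) - y_i)/h_i = -9, 0, 3.
  1·m_0 + 4·m_1 + 1·m_2 = 6(Δ_1 - Δ_0) = 54
  1·m_1 + 4·m_2 + 1·m_3 = 6(Δ_2 - Δ_1) = 18
Clamped end conditions give two more equations: 2h_0·m_0 + h_0·m_1 = 6(Δ_0 - s'(-1)) = -42 and h_2·m_2 + 2h_2·m_3 = 6(s'(2) - Δ_2) = 18.
Solving: m_0 = -484/15, m_1 = 338/15, m_2 = -58/15, m_3 = 164/15.
On [0, 1], s(x) = -2 - 103/15·x + 169/15·x² - 22/5·x³.
With x = 1/3: s(1/3) = -16/5.

-3.2000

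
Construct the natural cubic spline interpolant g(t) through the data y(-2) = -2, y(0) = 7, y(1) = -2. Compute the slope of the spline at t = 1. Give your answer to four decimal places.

-11.2500

Write σ_i for g''(x_i). With h_i = 2, 1 and divided differences Δ_i = 9/2, -9, the continuity of g' gives the tridiagonal system
  2·σ_0 + 6·σ_1 + 1·σ_2 = 6(Δ_1 - Δ_0) = -81
Natural end conditions: σ_0 = σ_2 = 0.
Solving the tridiagonal system: σ_0 = 0, σ_1 = -27/2, σ_2 = 0.
On [0, 1], g'(t) = b_1 + 2c_1·t + 3d_1·t² with b_1 = Δ_1 - h_1(2σ_1 + σ_2)/6 = -9/2, c_1 = σ_1/2 = -27/4, d_1 = (σ_2 - σ_1)/(6h_1) = 9/4. So g'(1) = -45/4.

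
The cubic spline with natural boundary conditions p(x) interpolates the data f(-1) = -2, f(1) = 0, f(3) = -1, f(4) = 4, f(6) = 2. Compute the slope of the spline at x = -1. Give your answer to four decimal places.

Write M_i for p''(x_i). With h_i = 2, 2, 1, 2 and divided differences Δ_i = 1, -1/2, 5, -1, the continuity of p' gives the tridiagonal system
  2·M_0 + 8·M_1 + 2·M_2 = 6(Δ_1 - Δ_0) = -9
  2·M_1 + 6·M_2 + 1·M_3 = 6(Δ_2 - Δ_1) = 33
  1·M_2 + 6·M_3 + 2·M_4 = 6(Δ_3 - Δ_2) = -36
Natural end conditions: M_0 = M_4 = 0.
Forward elimination and back-substitution give M_0 = 0, M_1 = -783/256, M_2 = 495/64, M_3 = -933/128, M_4 = 0.
On [-1, 1], p'(x) = b_0 + 2c_0·(x + 1) + 3d_0·(x + 1)² with b_0 = Δ_0 - h_0(2M_0 + M_1)/6 = 517/256, c_0 = M_0/2 = 0, d_0 = (M_1 - M_0)/(6h_0) = -261/1024. So p'(-1) = 517/256.

2.0195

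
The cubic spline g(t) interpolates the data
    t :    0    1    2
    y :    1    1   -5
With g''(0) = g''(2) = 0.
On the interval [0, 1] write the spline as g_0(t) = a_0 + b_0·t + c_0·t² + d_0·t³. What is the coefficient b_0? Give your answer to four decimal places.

1.5000

Write M_i for g''(x_i). With h_i = 1, 1 and divided differences Δ_i = 0, -6, the continuity of g' gives the tridiagonal system
  1·M_0 + 4·M_1 + 1·M_2 = 6(Δ_1 - Δ_0) = -36
Natural end conditions: M_0 = M_2 = 0.
Solving the tridiagonal system: M_0 = 0, M_1 = -9, M_2 = 0.
On [0, 1], with g_0(t) = a_0 + b_0·t + c_0·t² + d_0·t³: c_0 = M_0/2 = 0, d_0 = (M_1 - M_0)/(6h_0) = -3/2, b_0 = Δ_0 - h_0(2M_0 + M_1)/6 = 3/2.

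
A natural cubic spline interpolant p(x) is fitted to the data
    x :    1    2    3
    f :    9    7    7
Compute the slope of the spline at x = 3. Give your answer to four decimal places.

Let σ_i = p''(x_i). Step sizes h_i = 1, 1; slopes of the chords Δ_i = (y_(i+1) - y_i)/h_i = -2, 0.
  1·σ_0 + 4·σ_1 + 1·σ_2 = 6(Δ_1 - Δ_0) = 12
Natural end conditions: σ_0 = σ_2 = 0.
Solving the tridiagonal system: σ_0 = 0, σ_1 = 3, σ_2 = 0.
On [2, 3], p'(x) = b_1 + 2c_1·(x - 2) + 3d_1·(x - 2)² with b_1 = Δ_1 - h_1(2σ_1 + σ_2)/6 = -1, c_1 = σ_1/2 = 3/2, d_1 = (σ_2 - σ_1)/(6h_1) = -1/2. So p'(3) = 1/2.

0.5000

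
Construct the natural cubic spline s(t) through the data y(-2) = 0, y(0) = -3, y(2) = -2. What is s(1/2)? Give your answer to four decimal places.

Let σ_i = s''(x_i). Step sizes h_i = 2, 2; slopes of the chords Δ_i = (y_(i+1) - y_i)/h_i = -3/2, 1/2.
  2·σ_0 + 8·σ_1 + 2·σ_2 = 6(Δ_1 - Δ_0) = 12
Natural end conditions: σ_0 = σ_2 = 0.
Solving: σ_0 = 0, σ_1 = 3/2, σ_2 = 0.
On [0, 2], s(t) = -3 - 1/2·t + 3/4·t² - 1/8·t³.
With t = 1/2: s(1/2) = -197/64.

-3.0781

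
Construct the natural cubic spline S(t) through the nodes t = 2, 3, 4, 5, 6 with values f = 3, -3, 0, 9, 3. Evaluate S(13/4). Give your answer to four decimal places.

Let M_i = S''(x_i). Step sizes h_i = 1, 1, 1, 1; slopes of the chords Δ_i = (y_(i+1) - y_i)/h_i = -6, 3, 9, -6.
  1·M_0 + 4·M_1 + 1·M_2 = 6(Δ_1 - Δ_0) = 54
  1·M_1 + 4·M_2 + 1·M_3 = 6(Δ_2 - Δ_1) = 36
  1·M_2 + 4·M_3 + 1·M_4 = 6(Δ_3 - Δ_2) = -90
Natural end conditions: M_0 = M_4 = 0.
Solving: M_0 = 0, M_1 = 72/7, M_2 = 90/7, M_3 = -180/7, M_4 = 0.
On [3, 4], S(t) = -3 - 18/7·(t - 3) + 36/7·(t - 3)² + 3/7·(t - 3)³.
With (t - 3) = 1/4: S(13/4) = -1485/448.

-3.3147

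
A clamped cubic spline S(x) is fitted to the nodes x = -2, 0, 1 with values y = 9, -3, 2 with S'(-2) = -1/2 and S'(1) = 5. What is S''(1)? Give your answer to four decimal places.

-9.1667

Write M_i for S''(x_i). With h_i = 2, 1 and divided differences Δ_i = -6, 5, the continuity of S' gives the tridiagonal system
  2·M_0 + 6·M_1 + 1·M_2 = 6(Δ_1 - Δ_0) = 66
Clamped end conditions give two more equations: 2h_0·M_0 + h_0·M_1 = 6(Δ_0 - S'(-2)) = -33 and h_1·M_1 + 2h_1·M_2 = 6(S'(1) - Δ_1) = 0.
Hence M_0 = -209/12, M_1 = 55/3, M_2 = -55/6.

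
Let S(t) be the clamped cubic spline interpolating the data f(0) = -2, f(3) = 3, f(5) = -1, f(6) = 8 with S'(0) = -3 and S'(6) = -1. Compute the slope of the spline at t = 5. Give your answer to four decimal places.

Write σ_i for S''(x_i). With h_i = 3, 2, 1 and divided differences Δ_i = 5/3, -2, 9, the continuity of S' gives the tridiagonal system
  3·σ_0 + 10·σ_1 + 2·σ_2 = 6(Δ_1 - Δ_0) = -22
  2·σ_1 + 6·σ_2 + 1·σ_3 = 6(Δ_2 - Δ_1) = 66
Clamped end conditions give two more equations: 2h_0·σ_0 + h_0·σ_1 = 6(Δ_0 - S'(0)) = 28 and h_2·σ_2 + 2h_2·σ_3 = 6(S'(6) - Δ_2) = -60.
Solving the tridiagonal system: σ_0 = 526/57, σ_1 = -520/57, σ_2 = 1184/57, σ_3 = -2302/57.
On [5, 6], S'(t) = b_2 + 2c_2·(t - 5) + 3d_2·(t - 5)² with b_2 = Δ_2 - h_2(2σ_2 + σ_3)/6 = 502/57, c_2 = σ_2/2 = 592/57, d_2 = (σ_3 - σ_2)/(6h_2) = -581/57. So S'(5) = 502/57.

8.8070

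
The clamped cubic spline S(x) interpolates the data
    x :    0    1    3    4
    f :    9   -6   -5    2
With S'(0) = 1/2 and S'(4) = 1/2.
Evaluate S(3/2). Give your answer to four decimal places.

-11.4232

Put M_i = S'' at the i-th knot. Here h = (1, 2, 1) and Δ = (-15, 1/2, 7), so the interior equations h_(i-1)·M_(i-1) + 2(h_(i-1)+h_i)·M_i + h_i·M_(i+1) = 6(Δ_i − Δ_(i-1)) read
  1·M_0 + 6·M_1 + 2·M_2 = 6(Δ_1 - Δ_0) = 93
  2·M_1 + 6·M_2 + 1·M_3 = 6(Δ_2 - Δ_1) = 39
Clamped end conditions give two more equations: 2h_0·M_0 + h_0·M_1 = 6(Δ_0 - S'(0)) = -93 and h_2·M_2 + 2h_2·M_3 = 6(S'(4) - Δ_2) = -39.
Solving the tridiagonal system: M_0 = -2061/35, M_1 = 867/35, M_2 = 57/35, M_3 = -711/35.
On [1, 3], S(x) = -6 - 1159/70·(x - 1) + 867/70·(x - 1)² - 27/14·(x - 1)³.
With (x - 1) = 1/2: S(3/2) = -6397/560.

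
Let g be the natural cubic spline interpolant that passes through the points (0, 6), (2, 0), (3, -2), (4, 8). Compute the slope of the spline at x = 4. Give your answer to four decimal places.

Put m_i = g'' at the i-th knot. Here h = (2, 1, 1) and Δ = (-3, -2, 10), so the interior equations h_(i-1)·m_(i-1) + 2(h_(i-1)+h_i)·m_i + h_i·m_(i+1) = 6(Δ_i − Δ_(i-1)) read
  2·m_0 + 6·m_1 + 1·m_2 = 6(Δ_1 - Δ_0) = 6
  1·m_1 + 4·m_2 + 1·m_3 = 6(Δ_2 - Δ_1) = 72
Natural end conditions: m_0 = m_3 = 0.
Hence m_0 = 0, m_1 = -48/23, m_2 = 426/23, m_3 = 0.
On [3, 4], g'(x) = b_2 + 2c_2·(x - 3) + 3d_2·(x - 3)² with b_2 = Δ_2 - h_2(2m_2 + m_3)/6 = 88/23, c_2 = m_2/2 = 213/23, d_2 = (m_3 - m_2)/(6h_2) = -71/23. So g'(4) = 301/23.

13.0870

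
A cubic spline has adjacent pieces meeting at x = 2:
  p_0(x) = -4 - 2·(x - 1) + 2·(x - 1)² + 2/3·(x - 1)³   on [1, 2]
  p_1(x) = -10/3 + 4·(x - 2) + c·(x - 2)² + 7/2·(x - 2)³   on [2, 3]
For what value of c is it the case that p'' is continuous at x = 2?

4

p_0''(x) = 4 + 4·(x - 1), so p_0''(2) = 8. On the right, p_1''(2) = 2c, so c = 4.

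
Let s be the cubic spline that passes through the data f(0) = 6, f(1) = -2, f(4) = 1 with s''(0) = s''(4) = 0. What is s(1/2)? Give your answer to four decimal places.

Put σ_i = s'' at the i-th knot. Here h = (1, 3) and Δ = (-8, 1), so the interior equations h_(i-1)·σ_(i-1) + 2(h_(i-1)+h_i)·σ_i + h_i·σ_(i+1) = 6(Δ_i − Δ_(i-1)) read
  1·σ_0 + 8·σ_1 + 3·σ_2 = 6(Δ_1 - Δ_0) = 54
Natural end conditions: σ_0 = σ_2 = 0.
Solving the tridiagonal system: σ_0 = 0, σ_1 = 27/4, σ_2 = 0.
On [0, 1], s(x) = 6 - 73/8·x + 0·x² + 9/8·x³.
With x = 1/2: s(1/2) = 101/64.

1.5781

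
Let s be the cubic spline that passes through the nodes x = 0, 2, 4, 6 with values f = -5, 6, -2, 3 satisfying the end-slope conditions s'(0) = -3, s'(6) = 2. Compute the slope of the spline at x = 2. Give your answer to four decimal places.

Write σ_i for s''(x_i). With h_i = 2, 2, 2 and divided differences Δ_i = 11/2, -4, 5/2, the continuity of s' gives the tridiagonal system
  2·σ_0 + 8·σ_1 + 2·σ_2 = 6(Δ_1 - Δ_0) = -57
  2·σ_1 + 8·σ_2 + 2·σ_3 = 6(Δ_2 - Δ_1) = 39
Clamped end conditions give two more equations: 2h_0·σ_0 + h_0·σ_1 = 6(Δ_0 - s'(0)) = 51 and h_2·σ_2 + 2h_2·σ_3 = 6(s'(6) - Δ_2) = -3.
Solving the tridiagonal system: σ_0 = 301/15, σ_1 = -439/30, σ_2 = 299/30, σ_3 = -86/15.
On [2, 4], s'(x) = b_1 + 2c_1·(x - 2) + 3d_1·(x - 2)² with b_1 = Δ_1 - h_1(2σ_1 + σ_2)/6 = 73/30, c_1 = σ_1/2 = -439/60, d_1 = (σ_2 - σ_1)/(6h_1) = 41/20. So s'(2) = 73/30.

2.4333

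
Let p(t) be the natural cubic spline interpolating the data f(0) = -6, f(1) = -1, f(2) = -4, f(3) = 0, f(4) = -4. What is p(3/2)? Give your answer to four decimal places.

Write M_i for p''(x_i). With h_i = 1, 1, 1, 1 and divided differences Δ_i = 5, -3, 4, -4, the continuity of p' gives the tridiagonal system
  1·M_0 + 4·M_1 + 1·M_2 = 6(Δ_1 - Δ_0) = -48
  1·M_1 + 4·M_2 + 1·M_3 = 6(Δ_2 - Δ_1) = 42
  1·M_2 + 4·M_3 + 1·M_4 = 6(Δ_3 - Δ_2) = -48
Natural end conditions: M_0 = M_4 = 0.
Hence M_0 = 0, M_1 = -117/7, M_2 = 132/7, M_3 = -117/7, M_4 = 0.
On [1, 2], p(t) = -1 - 4/7·(t - 1) - 117/14·(t - 1)² + 83/14·(t - 1)³.
With (t - 1) = 1/2: p(3/2) = -295/112.

-2.6339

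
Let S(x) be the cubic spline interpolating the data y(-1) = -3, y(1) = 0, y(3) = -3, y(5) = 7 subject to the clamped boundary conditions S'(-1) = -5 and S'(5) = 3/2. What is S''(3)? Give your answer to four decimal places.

9.3667

With σ_i denoting the second derivative at x_i, h_i = 2, 2, 2, and Δ_i = (y_(i+1) − y_i)/h_i = 3/2, -3/2, 5:
  2·σ_0 + 8·σ_1 + 2·σ_2 = 6(Δ_1 - Δ_0) = -18
  2·σ_1 + 8·σ_2 + 2·σ_3 = 6(Δ_2 - Δ_1) = 39
Clamped end conditions give two more equations: 2h_0·σ_0 + h_0·σ_1 = 6(Δ_0 - S'(-1)) = 39 and h_2·σ_2 + 2h_2·σ_3 = 6(S'(5) - Δ_2) = -21.
Forward elimination and back-substitution give σ_0 = 413/30, σ_1 = -241/30, σ_2 = 281/30, σ_3 = -149/15.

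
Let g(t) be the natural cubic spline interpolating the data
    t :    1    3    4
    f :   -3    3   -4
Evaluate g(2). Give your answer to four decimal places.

2.5000

Write σ_i for g''(x_i). With h_i = 2, 1 and divided differences Δ_i = 3, -7, the continuity of g' gives the tridiagonal system
  2·σ_0 + 6·σ_1 + 1·σ_2 = 6(Δ_1 - Δ_0) = -60
Natural end conditions: σ_0 = σ_2 = 0.
Forward elimination and back-substitution give σ_0 = 0, σ_1 = -10, σ_2 = 0.
On [1, 3], g(t) = -3 + 19/3·(t - 1) + 0·(t - 1)² - 5/6·(t - 1)³.
With (t - 1) = 1: g(2) = 5/2.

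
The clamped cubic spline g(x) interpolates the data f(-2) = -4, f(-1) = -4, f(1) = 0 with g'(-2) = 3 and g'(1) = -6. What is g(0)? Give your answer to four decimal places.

-0.2500

Put m_i = g'' at the i-th knot. Here h = (1, 2) and Δ = (0, 2), so the interior equations h_(i-1)·m_(i-1) + 2(h_(i-1)+h_i)·m_i + h_i·m_(i+1) = 6(Δ_i − Δ_(i-1)) read
  1·m_0 + 6·m_1 + 2·m_2 = 6(Δ_1 - Δ_0) = 12
Clamped end conditions give two more equations: 2h_0·m_0 + h_0·m_1 = 6(Δ_0 - g'(-2)) = -18 and h_1·m_1 + 2h_1·m_2 = 6(g'(1) - Δ_1) = -48.
Hence m_0 = -14, m_1 = 10, m_2 = -17.
On [-1, 1], g(x) = -4 + 1·(x + 1) + 5·(x + 1)² - 9/4·(x + 1)³.
With (x + 1) = 1: g(0) = -1/4.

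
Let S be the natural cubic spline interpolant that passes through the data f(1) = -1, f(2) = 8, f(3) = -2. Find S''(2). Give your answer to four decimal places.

Write m_i for S''(x_i). With h_i = 1, 1 and divided differences Δ_i = 9, -10, the continuity of S' gives the tridiagonal system
  1·m_0 + 4·m_1 + 1·m_2 = 6(Δ_1 - Δ_0) = -114
Natural end conditions: m_0 = m_2 = 0.
Solving the tridiagonal system: m_0 = 0, m_1 = -57/2, m_2 = 0.

-28.5000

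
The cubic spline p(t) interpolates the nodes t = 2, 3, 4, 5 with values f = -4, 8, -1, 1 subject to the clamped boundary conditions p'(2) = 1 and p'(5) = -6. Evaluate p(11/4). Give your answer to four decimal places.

Write m_i for p''(x_i). With h_i = 1, 1, 1 and divided differences Δ_i = 12, -9, 2, the continuity of p' gives the tridiagonal system
  1·m_0 + 4·m_1 + 1·m_2 = 6(Δ_1 - Δ_0) = -126
  1·m_1 + 4·m_2 + 1·m_3 = 6(Δ_2 - Δ_1) = 66
Clamped end conditions give two more equations: 2h_0·m_0 + h_0·m_1 = 6(Δ_0 - p'(2)) = 66 and h_2·m_2 + 2h_2·m_3 = 6(p'(5) - Δ_2) = -48.
Solving: m_0 = 926/15, m_1 = -862/15, m_2 = 632/15, m_3 = -676/15.
On [2, 3], p(t) = -4 + 1·(t - 2) + 463/15·(t - 2)² - 298/15·(t - 2)³.
With (t - 2) = 3/4: p(11/4) = 917/160.

5.7313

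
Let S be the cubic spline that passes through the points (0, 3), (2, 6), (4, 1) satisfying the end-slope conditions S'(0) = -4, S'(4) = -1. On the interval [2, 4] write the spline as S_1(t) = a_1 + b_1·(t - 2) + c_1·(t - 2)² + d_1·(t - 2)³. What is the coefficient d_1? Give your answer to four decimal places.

With m_i denoting the second derivative at x_i, h_i = 2, 2, and Δ_i = (y_(i+1) − y_i)/h_i = 3/2, -5/2:
  2·m_0 + 8·m_1 + 2·m_2 = 6(Δ_1 - Δ_0) = -24
Clamped end conditions give two more equations: 2h_0·m_0 + h_0·m_1 = 6(Δ_0 - S'(0)) = 33 and h_1·m_1 + 2h_1·m_2 = 6(S'(4) - Δ_1) = 9.
Solving the tridiagonal system: m_0 = 12, m_1 = -15/2, m_2 = 6.
On [2, 4], with S_1(t) = a_1 + b_1·(t - 2) + c_1·(t - 2)² + d_1·(t - 2)³: c_1 = m_1/2 = -15/4, d_1 = (m_2 - m_1)/(6h_1) = 9/8, b_1 = Δ_1 - h_1(2m_1 + m_2)/6 = 1/2.

1.1250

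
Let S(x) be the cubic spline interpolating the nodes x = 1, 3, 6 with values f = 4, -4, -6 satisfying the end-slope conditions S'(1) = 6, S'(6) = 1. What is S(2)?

3

With M_i denoting the second derivative at x_i, h_i = 2, 3, and Δ_i = (y_(i+1) − y_i)/h_i = -4, -2/3:
  2·M_0 + 10·M_1 + 3·M_2 = 6(Δ_1 - Δ_0) = 20
Clamped end conditions give two more equations: 2h_0·M_0 + h_0·M_1 = 6(Δ_0 - S'(1)) = -60 and h_1·M_1 + 2h_1·M_2 = 6(S'(6) - Δ_1) = 10.
Forward elimination and back-substitution give M_0 = -18, M_1 = 6, M_2 = -4/3.
On [1, 3], S(x) = 4 + 6·(x - 1) - 9·(x - 1)² + 2·(x - 1)³.
With (x - 1) = 1: S(2) = 3.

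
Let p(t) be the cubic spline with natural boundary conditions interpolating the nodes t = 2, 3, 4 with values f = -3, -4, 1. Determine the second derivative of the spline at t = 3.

Let M_i = p''(x_i). Step sizes h_i = 1, 1; slopes of the chords Δ_i = (y_(i+1) - y_i)/h_i = -1, 5.
  1·M_0 + 4·M_1 + 1·M_2 = 6(Δ_1 - Δ_0) = 36
Natural end conditions: M_0 = M_2 = 0.
Solving the tridiagonal system: M_0 = 0, M_1 = 9, M_2 = 0.

9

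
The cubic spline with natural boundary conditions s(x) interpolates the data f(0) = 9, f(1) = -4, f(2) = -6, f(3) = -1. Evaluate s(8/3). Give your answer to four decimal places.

-3.0025

Let M_i = s''(x_i). Step sizes h_i = 1, 1, 1; slopes of the chords Δ_i = (y_(i+1) - y_i)/h_i = -13, -2, 5.
  1·M_0 + 4·M_1 + 1·M_2 = 6(Δ_1 - Δ_0) = 66
  1·M_1 + 4·M_2 + 1·M_3 = 6(Δ_2 - Δ_1) = 42
Natural end conditions: M_0 = M_3 = 0.
Solving the tridiagonal system: M_0 = 0, M_1 = 74/5, M_2 = 34/5, M_3 = 0.
On [2, 3], s(x) = -6 + 41/15·(x - 2) + 17/5·(x - 2)² - 17/15·(x - 2)³.
With (x - 2) = 2/3: s(8/3) = -1216/405.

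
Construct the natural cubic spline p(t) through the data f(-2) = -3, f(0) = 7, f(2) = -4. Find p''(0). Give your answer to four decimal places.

Put σ_i = p'' at the i-th knot. Here h = (2, 2) and Δ = (5, -11/2), so the interior equations h_(i-1)·σ_(i-1) + 2(h_(i-1)+h_i)·σ_i + h_i·σ_(i+1) = 6(Δ_i − Δ_(i-1)) read
  2·σ_0 + 8·σ_1 + 2·σ_2 = 6(Δ_1 - Δ_0) = -63
Natural end conditions: σ_0 = σ_2 = 0.
Hence σ_0 = 0, σ_1 = -63/8, σ_2 = 0.

-7.8750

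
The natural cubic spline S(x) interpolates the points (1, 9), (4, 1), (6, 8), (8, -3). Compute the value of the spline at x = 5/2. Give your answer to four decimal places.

2.0099

Let M_i = S''(x_i). Step sizes h_i = 3, 2, 2; slopes of the chords Δ_i = (y_(i+1) - y_i)/h_i = -8/3, 7/2, -11/2.
  3·M_0 + 10·M_1 + 2·M_2 = 6(Δ_1 - Δ_0) = 37
  2·M_1 + 8·M_2 + 2·M_3 = 6(Δ_2 - Δ_1) = -54
Natural end conditions: M_0 = M_3 = 0.
Solving: M_0 = 0, M_1 = 101/19, M_2 = -307/38, M_3 = 0.
On [1, 4], S(x) = 9 - 607/114·(x - 1) + 0·(x - 1)² + 101/342·(x - 1)³.
With (x - 1) = 3/2: S(5/2) = 611/304.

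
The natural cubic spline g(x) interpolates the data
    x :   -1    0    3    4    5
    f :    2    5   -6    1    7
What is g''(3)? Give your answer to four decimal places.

12.1509

Put M_i = g'' at the i-th knot. Here h = (1, 3, 1, 1) and Δ = (3, -11/3, 7, 6), so the interior equations h_(i-1)·M_(i-1) + 2(h_(i-1)+h_i)·M_i + h_i·M_(i+1) = 6(Δ_i − Δ_(i-1)) read
  1·M_0 + 8·M_1 + 3·M_2 = 6(Δ_1 - Δ_0) = -40
  3·M_1 + 8·M_2 + 1·M_3 = 6(Δ_2 - Δ_1) = 64
  1·M_2 + 4·M_3 + 1·M_4 = 6(Δ_3 - Δ_2) = -6
Natural end conditions: M_0 = M_4 = 0.
Solving: M_0 = 0, M_1 = -1013/106, M_2 = 644/53, M_3 = -481/106, M_4 = 0.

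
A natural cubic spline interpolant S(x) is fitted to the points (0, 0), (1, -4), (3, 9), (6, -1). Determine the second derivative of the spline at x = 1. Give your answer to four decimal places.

Put M_i = S'' at the i-th knot. Here h = (1, 2, 3) and Δ = (-4, 13/2, -10/3), so the interior equations h_(i-1)·M_(i-1) + 2(h_(i-1)+h_i)·M_i + h_i·M_(i+1) = 6(Δ_i − Δ_(i-1)) read
  1·M_0 + 6·M_1 + 2·M_2 = 6(Δ_1 - Δ_0) = 63
  2·M_1 + 10·M_2 + 3·M_3 = 6(Δ_2 - Δ_1) = -59
Natural end conditions: M_0 = M_3 = 0.
Hence M_0 = 0, M_1 = 187/14, M_2 = -60/7, M_3 = 0.

13.3571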